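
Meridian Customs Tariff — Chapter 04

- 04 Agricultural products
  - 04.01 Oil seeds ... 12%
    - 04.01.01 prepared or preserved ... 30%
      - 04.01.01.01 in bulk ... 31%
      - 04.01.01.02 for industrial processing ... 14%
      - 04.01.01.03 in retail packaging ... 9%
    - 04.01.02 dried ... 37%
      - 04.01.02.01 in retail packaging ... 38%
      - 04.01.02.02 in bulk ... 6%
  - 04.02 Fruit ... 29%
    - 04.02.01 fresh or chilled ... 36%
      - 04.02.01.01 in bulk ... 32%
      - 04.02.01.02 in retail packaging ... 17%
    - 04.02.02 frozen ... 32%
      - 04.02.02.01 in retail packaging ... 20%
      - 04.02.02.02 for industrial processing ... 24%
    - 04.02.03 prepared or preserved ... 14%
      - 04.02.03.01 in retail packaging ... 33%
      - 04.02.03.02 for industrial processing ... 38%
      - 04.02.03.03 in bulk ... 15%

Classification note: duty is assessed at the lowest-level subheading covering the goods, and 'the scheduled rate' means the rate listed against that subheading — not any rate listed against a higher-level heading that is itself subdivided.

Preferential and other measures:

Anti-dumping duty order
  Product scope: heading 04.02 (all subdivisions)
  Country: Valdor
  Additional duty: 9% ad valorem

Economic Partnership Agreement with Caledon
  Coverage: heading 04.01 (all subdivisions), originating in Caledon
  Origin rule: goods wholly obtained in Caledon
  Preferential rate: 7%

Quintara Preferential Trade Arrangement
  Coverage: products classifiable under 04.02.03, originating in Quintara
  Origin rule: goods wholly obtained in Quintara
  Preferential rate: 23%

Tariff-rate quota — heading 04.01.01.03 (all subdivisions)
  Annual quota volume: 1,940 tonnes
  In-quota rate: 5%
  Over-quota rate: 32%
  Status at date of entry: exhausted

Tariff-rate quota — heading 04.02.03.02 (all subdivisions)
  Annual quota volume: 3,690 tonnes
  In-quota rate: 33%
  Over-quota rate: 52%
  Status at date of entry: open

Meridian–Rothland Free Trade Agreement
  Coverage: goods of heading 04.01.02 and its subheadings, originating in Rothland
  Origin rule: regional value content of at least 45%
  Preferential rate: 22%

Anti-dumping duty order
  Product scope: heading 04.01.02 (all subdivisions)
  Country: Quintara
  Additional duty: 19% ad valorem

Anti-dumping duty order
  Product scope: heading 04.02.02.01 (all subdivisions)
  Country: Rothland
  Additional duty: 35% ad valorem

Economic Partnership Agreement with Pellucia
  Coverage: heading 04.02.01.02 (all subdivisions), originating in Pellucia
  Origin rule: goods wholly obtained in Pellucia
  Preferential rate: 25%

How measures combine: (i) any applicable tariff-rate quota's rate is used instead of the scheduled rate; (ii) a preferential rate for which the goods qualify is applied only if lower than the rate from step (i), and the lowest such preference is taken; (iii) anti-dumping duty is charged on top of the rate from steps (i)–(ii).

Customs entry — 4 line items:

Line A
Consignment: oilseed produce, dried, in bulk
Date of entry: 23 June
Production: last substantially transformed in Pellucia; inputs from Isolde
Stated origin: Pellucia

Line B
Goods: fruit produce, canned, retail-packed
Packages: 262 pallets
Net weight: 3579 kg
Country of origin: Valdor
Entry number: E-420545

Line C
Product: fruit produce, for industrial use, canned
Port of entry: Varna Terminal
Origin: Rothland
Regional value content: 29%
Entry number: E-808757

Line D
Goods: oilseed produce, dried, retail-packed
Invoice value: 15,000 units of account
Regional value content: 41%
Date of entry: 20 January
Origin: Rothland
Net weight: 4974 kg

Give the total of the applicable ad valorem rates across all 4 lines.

119%

Line A: oilseed → 04.01; dried → 04.01.02; in bulk → 04.01.02.02. Scheduled 6%. Pellucia agreement on 04.02.01.02: 04.01.02.02 not covered. → 6%.
Line B: fruit → 04.02; canned → 04.02.03; retail-packed → 04.02.03.01. Scheduled 33%. anti-dumping (Valdor, 04.02): +9%; total 33% + 9% = 42%. → 42%.
Line C: fruit → 04.02; canned → 04.02.03; for industrial use → 04.02.03.02. Scheduled 38%. quota on 04.02.03.02 open → in-quota 33%; Rothland agreement on 04.01.02: 04.02.03.02 not covered. → 33%.
Line D: oilseed → 04.01; dried → 04.01.02; retail-packed → 04.01.02.01. Scheduled 38%. Rothland agreement on 04.01.02: RVC < 45%. → 38%.
Sum: 6% + 42% + 33% + 38% = 119%.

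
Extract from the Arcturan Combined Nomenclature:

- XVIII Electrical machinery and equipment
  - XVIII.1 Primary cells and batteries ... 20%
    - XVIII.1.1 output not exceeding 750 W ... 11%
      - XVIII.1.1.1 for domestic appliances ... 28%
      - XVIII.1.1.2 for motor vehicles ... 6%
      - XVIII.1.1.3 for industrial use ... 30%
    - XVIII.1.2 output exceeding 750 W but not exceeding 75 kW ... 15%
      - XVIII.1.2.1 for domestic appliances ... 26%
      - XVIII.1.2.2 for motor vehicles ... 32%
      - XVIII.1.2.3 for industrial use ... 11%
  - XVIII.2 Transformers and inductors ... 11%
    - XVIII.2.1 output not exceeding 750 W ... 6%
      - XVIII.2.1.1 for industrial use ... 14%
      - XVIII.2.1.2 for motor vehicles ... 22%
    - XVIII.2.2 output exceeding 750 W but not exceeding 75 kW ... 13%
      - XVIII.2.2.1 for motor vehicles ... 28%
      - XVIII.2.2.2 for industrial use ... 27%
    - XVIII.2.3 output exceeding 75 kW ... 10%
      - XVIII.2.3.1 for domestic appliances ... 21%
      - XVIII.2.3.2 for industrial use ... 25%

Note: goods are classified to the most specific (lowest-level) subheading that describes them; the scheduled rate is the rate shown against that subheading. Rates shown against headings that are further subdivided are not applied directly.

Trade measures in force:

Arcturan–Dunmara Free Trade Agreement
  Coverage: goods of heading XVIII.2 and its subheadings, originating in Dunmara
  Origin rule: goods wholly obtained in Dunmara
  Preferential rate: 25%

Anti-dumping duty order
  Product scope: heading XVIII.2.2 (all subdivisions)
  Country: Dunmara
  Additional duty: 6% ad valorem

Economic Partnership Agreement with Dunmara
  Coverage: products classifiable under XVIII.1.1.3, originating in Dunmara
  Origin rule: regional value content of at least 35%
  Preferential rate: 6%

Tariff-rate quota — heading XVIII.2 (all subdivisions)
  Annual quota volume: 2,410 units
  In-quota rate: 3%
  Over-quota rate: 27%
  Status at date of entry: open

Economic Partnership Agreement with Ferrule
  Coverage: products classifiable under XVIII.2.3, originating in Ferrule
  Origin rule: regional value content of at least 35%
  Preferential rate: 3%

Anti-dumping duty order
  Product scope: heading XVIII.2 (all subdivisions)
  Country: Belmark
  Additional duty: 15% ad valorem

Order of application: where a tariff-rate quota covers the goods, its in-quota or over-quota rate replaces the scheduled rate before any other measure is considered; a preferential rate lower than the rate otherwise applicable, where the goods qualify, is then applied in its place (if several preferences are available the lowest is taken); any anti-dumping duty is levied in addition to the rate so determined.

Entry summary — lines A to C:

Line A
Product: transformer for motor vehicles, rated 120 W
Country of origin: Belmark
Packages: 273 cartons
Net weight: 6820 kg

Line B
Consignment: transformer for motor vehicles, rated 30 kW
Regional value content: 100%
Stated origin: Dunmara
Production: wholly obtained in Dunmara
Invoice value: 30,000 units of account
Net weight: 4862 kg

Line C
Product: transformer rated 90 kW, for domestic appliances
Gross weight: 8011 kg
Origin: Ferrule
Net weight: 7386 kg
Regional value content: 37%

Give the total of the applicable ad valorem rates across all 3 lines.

30%

Line A: transformer → XVIII.2; rated 120 W → XVIII.2.1; for motor vehicles → XVIII.2.1.2. Scheduled 22%. quota on XVIII.2 open → in-quota 3%; anti-dumping (Belmark, XVIII.2): +15%; total 3% + 15% = 18%. → 18%.
Line B: transformer → XVIII.2; rated 30 kW → XVIII.2.2; for motor vehicles → XVIII.2.2.1. Scheduled 28%. quota on XVIII.2 open → in-quota 3%; Dunmara agreement on XVIII.2: wholly obtained → 25% available; Dunmara agreement on XVIII.1.1.3: XVIII.2.2.1 not covered; preference 25% not lower than 3% → no reduction; anti-dumping (Dunmara, XVIII.2.2): +6%; total 3% + 6% = 9%. → 9%.
Line C: transformer → XVIII.2; rated 90 kW → XVIII.2.3; for domestic appliances → XVIII.2.3.1. Scheduled 21%. quota on XVIII.2 open → in-quota 3%; Ferrule agreement on XVIII.2.3: RVC ≥ 35% → 3% available; preference 3% not lower than 3% → no reduction. → 3%.
Sum: 18% + 9% + 3% = 30%.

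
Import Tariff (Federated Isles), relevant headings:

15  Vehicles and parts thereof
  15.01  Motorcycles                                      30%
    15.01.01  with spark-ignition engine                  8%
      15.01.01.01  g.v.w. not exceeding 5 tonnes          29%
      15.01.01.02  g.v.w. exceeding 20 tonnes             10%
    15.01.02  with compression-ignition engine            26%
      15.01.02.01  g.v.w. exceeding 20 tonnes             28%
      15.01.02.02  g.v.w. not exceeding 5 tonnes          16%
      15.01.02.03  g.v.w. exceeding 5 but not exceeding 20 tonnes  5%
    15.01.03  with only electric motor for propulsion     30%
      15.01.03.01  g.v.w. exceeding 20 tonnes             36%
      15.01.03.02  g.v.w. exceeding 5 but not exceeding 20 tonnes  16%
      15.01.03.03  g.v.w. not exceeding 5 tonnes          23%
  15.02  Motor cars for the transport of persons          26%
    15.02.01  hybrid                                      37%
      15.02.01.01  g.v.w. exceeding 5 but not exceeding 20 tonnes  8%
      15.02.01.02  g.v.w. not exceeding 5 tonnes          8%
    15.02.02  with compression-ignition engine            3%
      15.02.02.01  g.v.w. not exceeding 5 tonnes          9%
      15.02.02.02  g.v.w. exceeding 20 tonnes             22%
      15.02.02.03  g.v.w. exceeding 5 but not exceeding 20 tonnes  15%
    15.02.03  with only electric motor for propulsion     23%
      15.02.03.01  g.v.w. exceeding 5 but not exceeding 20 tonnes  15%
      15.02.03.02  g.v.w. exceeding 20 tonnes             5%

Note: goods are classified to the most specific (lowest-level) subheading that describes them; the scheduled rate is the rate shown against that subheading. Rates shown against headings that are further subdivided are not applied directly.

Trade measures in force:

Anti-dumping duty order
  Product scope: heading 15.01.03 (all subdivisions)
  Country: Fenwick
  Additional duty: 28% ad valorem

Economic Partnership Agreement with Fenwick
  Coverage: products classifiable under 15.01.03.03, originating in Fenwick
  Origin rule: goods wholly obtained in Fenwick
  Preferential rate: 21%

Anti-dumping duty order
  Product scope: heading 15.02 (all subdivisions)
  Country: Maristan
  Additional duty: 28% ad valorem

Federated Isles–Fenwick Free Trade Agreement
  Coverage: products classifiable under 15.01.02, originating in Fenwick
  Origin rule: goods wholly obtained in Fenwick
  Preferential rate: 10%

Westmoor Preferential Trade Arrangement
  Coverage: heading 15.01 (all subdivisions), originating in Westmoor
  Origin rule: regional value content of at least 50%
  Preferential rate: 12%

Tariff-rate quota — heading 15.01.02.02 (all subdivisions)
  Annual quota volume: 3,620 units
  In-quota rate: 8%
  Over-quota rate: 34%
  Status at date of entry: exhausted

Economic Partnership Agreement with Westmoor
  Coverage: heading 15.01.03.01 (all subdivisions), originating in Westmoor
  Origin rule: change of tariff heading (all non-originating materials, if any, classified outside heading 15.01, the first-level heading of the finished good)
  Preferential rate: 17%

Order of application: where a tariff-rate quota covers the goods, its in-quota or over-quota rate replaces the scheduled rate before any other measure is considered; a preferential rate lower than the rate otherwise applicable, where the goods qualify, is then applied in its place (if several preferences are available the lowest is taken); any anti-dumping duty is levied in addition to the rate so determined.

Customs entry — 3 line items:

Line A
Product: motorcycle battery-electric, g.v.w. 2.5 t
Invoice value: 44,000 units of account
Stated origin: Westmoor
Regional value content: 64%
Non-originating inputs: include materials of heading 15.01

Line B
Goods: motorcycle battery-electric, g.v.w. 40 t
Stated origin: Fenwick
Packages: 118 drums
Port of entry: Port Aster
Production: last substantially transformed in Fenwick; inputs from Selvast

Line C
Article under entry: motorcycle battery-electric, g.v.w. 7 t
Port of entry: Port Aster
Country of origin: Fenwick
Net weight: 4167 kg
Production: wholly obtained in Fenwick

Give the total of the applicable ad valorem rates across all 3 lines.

Line A: motorcycle → 15.01; battery-electric → 15.01.03; g.v.w. 2.5 t → 15.01.03.03. Scheduled 23%. Westmoor agreement on 15.01: RVC ≥ 50% → 12% available; Westmoor agreement on 15.01.03.01: 15.01.03.03 not covered; preferential 12%. → 12%.
Line B: motorcycle → 15.01; battery-electric → 15.01.03; g.v.w. 40 t → 15.01.03.01. Scheduled 36%. Fenwick agreement on 15.01.03.03: 15.01.03.01 not covered; Fenwick agreement on 15.01.02: 15.01.03.01 not covered; anti-dumping (Fenwick, 15.01.03): +28%; total 36% + 28% = 64%. → 64%.
Line C: motorcycle → 15.01; battery-electric → 15.01.03; g.v.w. 7 t → 15.01.03.02. Scheduled 16%. Fenwick agreement on 15.01.03.03: 15.01.03.02 not covered; Fenwick agreement on 15.01.02: 15.01.03.02 not covered; anti-dumping (Fenwick, 15.01.03): +28%; total 16% + 28% = 44%. → 44%.
Sum: 12% + 64% + 44% = 120%.

120%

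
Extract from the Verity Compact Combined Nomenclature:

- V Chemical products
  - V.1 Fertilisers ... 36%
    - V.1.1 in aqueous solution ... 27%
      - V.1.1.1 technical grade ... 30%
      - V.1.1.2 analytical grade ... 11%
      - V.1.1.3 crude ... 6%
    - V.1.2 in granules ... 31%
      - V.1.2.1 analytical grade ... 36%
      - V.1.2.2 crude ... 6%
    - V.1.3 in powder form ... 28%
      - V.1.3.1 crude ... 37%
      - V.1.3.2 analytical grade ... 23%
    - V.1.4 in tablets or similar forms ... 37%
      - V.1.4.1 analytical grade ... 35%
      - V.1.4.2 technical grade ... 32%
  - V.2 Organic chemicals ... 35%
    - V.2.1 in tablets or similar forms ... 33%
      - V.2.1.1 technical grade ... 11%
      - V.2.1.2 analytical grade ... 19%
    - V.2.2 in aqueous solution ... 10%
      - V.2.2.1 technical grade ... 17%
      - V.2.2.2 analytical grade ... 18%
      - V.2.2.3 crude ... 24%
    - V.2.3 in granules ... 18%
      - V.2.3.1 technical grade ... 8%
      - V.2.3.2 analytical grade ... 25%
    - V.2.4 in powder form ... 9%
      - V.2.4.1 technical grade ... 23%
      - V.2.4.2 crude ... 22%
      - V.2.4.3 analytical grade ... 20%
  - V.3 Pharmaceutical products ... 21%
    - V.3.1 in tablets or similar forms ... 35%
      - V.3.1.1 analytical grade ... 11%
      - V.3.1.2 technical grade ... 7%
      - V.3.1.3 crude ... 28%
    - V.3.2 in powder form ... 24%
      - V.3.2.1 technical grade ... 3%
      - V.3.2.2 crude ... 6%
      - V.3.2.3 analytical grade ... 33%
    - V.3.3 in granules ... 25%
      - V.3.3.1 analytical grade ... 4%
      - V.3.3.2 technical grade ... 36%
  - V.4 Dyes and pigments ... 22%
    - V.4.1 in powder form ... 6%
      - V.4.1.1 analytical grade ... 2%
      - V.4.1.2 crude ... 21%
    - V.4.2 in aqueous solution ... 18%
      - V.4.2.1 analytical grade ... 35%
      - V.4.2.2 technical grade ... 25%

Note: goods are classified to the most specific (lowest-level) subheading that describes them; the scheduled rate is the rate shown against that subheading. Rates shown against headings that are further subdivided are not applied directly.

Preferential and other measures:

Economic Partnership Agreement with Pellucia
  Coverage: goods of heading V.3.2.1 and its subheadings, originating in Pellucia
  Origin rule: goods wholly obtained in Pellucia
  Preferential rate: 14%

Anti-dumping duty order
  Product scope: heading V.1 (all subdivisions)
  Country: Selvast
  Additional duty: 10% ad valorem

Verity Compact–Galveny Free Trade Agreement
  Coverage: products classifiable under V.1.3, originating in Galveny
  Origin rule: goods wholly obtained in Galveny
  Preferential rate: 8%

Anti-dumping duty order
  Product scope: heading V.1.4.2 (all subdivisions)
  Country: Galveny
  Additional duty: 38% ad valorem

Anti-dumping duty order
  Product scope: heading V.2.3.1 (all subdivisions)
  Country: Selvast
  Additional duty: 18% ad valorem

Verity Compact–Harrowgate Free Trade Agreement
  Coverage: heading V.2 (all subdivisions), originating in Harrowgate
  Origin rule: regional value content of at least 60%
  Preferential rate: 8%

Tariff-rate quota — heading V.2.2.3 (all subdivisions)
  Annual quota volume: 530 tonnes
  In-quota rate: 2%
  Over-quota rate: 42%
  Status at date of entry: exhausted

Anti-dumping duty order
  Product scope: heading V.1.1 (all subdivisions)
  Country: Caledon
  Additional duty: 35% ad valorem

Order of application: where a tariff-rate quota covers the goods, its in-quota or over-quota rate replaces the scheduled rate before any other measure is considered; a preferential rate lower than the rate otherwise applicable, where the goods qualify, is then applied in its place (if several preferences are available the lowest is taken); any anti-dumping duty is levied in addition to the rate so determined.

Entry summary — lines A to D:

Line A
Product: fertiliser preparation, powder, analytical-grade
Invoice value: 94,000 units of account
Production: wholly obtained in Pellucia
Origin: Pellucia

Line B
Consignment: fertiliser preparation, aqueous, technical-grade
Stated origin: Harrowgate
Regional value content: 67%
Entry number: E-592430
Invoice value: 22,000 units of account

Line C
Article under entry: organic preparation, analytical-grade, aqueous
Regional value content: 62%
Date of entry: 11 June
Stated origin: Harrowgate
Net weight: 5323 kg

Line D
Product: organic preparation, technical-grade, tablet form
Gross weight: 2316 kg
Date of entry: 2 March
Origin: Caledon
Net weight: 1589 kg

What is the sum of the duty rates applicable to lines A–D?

72%

Line A: fertiliser → V.1; powder → V.1.3; analytical-grade → V.1.3.2. Scheduled 23%. Pellucia agreement on V.3.2.1: V.1.3.2 not covered. → 23%.
Line B: fertiliser → V.1; aqueous → V.1.1; technical-grade → V.1.1.1. Scheduled 30%. Harrowgate agreement on V.2: V.1.1.1 not covered. → 30%.
Line C: organic → V.2; aqueous → V.2.2; analytical-grade → V.2.2.2. Scheduled 18%. Harrowgate agreement on V.2: RVC ≥ 60% → 8% available; preferential 8%. → 8%.
Line D: organic → V.2; tablet form → V.2.1; technical-grade → V.2.1.1. Scheduled 11%. No special measure applies. → 11%.
Sum: 23% + 30% + 8% + 11% = 72%.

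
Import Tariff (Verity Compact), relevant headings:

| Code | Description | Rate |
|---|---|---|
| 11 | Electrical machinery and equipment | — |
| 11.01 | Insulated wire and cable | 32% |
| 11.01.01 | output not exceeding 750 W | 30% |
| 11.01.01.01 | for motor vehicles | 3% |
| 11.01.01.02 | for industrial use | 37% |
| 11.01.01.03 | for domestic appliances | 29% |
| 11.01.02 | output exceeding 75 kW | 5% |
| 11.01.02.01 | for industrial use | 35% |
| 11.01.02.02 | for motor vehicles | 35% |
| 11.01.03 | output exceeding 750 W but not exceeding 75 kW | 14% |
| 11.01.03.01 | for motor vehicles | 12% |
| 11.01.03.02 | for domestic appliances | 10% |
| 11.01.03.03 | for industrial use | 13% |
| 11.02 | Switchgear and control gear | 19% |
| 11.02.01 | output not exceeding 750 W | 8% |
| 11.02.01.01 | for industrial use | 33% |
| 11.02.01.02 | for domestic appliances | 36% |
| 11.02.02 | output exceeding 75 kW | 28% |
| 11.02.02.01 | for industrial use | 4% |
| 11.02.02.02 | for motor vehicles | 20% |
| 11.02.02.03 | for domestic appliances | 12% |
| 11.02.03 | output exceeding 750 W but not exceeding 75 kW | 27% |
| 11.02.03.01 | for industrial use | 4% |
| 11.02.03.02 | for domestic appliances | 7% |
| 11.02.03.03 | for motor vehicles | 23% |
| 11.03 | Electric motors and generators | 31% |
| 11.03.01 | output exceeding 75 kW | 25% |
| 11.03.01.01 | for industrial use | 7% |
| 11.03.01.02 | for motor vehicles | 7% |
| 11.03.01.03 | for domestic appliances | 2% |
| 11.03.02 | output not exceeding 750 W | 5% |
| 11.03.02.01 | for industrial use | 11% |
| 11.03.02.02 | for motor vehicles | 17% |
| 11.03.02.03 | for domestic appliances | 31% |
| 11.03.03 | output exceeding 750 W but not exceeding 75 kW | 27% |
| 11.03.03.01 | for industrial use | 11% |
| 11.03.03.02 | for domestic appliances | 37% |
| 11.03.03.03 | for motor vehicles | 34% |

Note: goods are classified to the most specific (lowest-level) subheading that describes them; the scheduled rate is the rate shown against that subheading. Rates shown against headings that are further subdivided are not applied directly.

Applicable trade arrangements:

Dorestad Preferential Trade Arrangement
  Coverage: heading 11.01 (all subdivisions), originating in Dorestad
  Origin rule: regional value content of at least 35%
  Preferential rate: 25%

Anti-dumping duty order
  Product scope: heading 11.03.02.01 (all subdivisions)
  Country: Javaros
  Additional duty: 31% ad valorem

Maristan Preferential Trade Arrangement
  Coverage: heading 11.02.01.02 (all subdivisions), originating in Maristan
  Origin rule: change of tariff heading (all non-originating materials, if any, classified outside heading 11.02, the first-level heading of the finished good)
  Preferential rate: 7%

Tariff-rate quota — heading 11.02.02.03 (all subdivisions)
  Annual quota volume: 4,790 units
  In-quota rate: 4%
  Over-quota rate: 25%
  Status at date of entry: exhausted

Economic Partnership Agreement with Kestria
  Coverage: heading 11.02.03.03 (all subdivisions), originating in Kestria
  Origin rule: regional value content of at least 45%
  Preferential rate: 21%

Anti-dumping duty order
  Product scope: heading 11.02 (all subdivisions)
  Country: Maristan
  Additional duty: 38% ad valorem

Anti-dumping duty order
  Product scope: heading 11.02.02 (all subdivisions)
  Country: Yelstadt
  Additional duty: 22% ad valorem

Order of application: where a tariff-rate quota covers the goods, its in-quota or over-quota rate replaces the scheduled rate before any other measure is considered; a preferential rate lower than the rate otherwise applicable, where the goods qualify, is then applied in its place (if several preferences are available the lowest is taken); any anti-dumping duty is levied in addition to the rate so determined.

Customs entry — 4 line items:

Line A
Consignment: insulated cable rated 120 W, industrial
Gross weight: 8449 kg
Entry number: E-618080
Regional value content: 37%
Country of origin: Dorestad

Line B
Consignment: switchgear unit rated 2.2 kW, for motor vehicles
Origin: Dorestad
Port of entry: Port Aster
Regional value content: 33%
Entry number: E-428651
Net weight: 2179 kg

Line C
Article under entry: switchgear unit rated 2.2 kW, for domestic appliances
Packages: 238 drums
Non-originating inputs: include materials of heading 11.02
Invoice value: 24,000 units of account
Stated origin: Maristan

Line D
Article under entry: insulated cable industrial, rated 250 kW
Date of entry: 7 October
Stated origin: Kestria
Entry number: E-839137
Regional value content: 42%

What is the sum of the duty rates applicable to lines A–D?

Line A: insulated cable → 11.01; rated 120 W → 11.01.01; industrial → 11.01.01.02. Scheduled 37%. Dorestad agreement on 11.01: RVC ≥ 35% → 25% available; preferential 25%. → 25%.
Line B: switchgear unit → 11.02; rated 2.2 kW → 11.02.03; for motor vehicles → 11.02.03.03. Scheduled 23%. Dorestad agreement on 11.01: 11.02.03.03 not covered. → 23%.
Line C: switchgear unit → 11.02; rated 2.2 kW → 11.02.03; for domestic appliances → 11.02.03.02. Scheduled 7%. Maristan agreement on 11.02.01.02: 11.02.03.02 not covered; anti-dumping (Maristan, 11.02): +38%; total 7% + 38% = 45%. → 45%.
Line D: insulated cable → 11.01; rated 250 kW → 11.01.02; industrial → 11.01.02.01. Scheduled 35%. Kestria agreement on 11.02.03.03: 11.01.02.01 not covered. → 35%.
Sum: 25% + 23% + 45% + 35% = 128%.

128%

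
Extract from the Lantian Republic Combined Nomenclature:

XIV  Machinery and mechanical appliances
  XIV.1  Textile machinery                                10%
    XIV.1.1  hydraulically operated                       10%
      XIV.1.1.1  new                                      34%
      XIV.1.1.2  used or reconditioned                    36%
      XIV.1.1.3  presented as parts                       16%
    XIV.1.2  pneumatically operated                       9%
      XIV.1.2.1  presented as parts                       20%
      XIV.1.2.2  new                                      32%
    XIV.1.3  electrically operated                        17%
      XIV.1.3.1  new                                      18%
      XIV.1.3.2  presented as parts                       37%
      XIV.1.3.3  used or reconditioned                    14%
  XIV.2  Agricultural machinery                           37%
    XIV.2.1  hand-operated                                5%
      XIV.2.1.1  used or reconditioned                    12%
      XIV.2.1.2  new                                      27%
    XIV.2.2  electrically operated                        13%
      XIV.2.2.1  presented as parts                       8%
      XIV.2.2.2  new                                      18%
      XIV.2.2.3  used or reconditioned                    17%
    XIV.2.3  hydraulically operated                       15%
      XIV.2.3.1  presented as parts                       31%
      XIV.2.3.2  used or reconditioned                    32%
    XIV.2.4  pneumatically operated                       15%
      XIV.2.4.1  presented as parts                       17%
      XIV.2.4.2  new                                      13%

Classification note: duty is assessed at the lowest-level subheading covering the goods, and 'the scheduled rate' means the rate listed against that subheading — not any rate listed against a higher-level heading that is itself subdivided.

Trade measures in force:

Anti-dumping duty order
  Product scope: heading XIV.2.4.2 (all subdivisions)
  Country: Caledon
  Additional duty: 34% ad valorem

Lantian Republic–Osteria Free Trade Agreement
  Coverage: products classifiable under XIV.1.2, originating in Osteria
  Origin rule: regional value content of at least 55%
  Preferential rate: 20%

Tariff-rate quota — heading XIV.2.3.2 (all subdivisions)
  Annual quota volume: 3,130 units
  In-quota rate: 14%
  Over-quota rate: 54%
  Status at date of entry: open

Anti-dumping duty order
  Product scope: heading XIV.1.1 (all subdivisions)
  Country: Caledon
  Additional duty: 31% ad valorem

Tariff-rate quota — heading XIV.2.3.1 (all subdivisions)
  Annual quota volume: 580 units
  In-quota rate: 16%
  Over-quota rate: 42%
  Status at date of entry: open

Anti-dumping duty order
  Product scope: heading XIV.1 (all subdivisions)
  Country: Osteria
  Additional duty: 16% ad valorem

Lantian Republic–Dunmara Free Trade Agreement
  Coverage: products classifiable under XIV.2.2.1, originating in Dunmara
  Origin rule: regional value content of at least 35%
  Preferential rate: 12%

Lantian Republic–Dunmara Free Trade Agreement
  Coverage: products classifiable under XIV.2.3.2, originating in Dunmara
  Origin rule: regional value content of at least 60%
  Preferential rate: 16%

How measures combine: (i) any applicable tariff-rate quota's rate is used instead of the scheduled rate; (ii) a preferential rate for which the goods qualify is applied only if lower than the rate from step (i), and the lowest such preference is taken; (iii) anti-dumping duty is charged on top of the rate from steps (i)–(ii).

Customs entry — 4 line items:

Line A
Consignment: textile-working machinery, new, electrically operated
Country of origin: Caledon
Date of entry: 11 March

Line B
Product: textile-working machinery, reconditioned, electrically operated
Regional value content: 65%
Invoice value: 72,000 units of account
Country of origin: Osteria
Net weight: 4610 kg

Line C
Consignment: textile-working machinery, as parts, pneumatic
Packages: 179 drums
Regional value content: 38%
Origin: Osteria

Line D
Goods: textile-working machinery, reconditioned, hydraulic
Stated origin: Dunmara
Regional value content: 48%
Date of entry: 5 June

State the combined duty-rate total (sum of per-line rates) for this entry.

Line A: textile-working → XIV.1; electrically operated → XIV.1.3; new → XIV.1.3.1. Scheduled 18%. No special measure applies. → 18%.
Line B: textile-working → XIV.1; electrically operated → XIV.1.3; reconditioned → XIV.1.3.3. Scheduled 14%. Osteria agreement on XIV.1.2: XIV.1.3.3 not covered; anti-dumping (Osteria, XIV.1): +16%; total 14% + 16% = 30%. → 30%.
Line C: textile-working → XIV.1; pneumatic → XIV.1.2; as parts → XIV.1.2.1. Scheduled 20%. Osteria agreement on XIV.1.2: RVC < 55%; anti-dumping (Osteria, XIV.1): +16%; total 20% + 16% = 36%. → 36%.
Line D: textile-working → XIV.1; hydraulic → XIV.1.1; reconditioned → XIV.1.1.2. Scheduled 36%. Dunmara agreement on XIV.2.2.1: XIV.1.1.2 not covered; Dunmara agreement on XIV.2.3.2: XIV.1.1.2 not covered. → 36%.
Sum: 18% + 30% + 36% + 36% = 120%.

120%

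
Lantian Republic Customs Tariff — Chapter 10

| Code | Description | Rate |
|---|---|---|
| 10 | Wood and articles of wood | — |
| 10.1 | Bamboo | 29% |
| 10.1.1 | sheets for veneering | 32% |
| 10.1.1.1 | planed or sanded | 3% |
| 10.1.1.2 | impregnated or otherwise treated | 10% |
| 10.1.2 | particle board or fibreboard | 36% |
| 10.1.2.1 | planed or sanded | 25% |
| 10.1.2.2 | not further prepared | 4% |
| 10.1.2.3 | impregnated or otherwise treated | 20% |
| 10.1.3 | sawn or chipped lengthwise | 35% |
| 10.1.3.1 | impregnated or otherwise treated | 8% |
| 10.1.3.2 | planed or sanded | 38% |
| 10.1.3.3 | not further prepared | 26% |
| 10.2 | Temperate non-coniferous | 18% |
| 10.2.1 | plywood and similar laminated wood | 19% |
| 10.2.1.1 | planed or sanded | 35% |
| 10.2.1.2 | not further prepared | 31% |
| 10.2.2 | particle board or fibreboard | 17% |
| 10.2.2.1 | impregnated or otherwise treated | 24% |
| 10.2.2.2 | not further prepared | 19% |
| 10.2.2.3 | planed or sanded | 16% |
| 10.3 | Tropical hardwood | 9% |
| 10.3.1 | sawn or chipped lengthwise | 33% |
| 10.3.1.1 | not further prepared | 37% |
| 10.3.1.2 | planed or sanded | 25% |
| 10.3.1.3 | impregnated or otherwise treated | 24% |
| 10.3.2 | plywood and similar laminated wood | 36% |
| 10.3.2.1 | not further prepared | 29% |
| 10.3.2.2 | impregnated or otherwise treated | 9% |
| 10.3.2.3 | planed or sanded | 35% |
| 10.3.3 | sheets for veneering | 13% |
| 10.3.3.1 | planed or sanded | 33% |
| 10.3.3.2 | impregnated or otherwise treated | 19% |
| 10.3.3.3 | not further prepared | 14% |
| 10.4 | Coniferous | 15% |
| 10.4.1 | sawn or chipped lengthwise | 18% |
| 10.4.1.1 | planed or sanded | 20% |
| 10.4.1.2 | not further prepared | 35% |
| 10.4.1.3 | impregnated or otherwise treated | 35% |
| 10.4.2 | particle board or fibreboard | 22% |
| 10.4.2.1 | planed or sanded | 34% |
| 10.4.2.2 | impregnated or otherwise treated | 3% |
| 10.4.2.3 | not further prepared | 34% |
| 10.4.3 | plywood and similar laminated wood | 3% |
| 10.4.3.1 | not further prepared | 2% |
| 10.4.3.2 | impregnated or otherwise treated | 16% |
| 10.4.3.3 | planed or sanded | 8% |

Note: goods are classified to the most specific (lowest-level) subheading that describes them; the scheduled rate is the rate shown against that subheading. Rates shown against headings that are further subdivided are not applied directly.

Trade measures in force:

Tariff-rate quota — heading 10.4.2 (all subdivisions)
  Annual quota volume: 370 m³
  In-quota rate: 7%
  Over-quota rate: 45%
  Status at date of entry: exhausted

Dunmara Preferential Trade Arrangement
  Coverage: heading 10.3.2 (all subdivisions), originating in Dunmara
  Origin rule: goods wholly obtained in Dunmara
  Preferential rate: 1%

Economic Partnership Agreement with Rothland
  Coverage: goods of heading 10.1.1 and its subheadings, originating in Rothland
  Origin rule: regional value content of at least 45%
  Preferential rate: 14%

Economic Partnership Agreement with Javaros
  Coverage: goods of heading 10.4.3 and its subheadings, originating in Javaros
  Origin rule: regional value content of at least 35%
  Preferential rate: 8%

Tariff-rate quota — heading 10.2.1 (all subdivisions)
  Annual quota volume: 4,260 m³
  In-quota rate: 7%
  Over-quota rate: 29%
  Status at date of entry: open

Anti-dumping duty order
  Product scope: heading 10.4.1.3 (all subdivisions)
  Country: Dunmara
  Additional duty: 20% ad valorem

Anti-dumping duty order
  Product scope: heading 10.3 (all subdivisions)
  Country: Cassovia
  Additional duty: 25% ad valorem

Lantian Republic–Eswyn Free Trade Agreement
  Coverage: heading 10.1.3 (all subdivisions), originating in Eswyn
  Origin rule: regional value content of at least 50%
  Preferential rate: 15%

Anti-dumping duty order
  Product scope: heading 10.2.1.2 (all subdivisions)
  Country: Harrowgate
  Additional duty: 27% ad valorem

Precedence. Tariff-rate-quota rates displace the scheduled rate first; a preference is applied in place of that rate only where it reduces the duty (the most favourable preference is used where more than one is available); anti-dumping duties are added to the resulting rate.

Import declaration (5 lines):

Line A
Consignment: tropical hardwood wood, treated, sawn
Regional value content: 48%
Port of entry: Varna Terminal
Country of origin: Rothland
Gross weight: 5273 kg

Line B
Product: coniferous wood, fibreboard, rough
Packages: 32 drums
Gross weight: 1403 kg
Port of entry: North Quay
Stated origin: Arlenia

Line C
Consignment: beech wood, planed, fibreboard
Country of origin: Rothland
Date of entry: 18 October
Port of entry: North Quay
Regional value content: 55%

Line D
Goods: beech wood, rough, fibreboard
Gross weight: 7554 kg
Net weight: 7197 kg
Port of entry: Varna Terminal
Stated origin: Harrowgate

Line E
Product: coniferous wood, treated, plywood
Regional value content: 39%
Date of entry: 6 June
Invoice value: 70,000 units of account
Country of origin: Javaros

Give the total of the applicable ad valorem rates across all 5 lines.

112%

Line A: tropical hardwood → 10.3; sawn → 10.3.1; treated → 10.3.1.3. Scheduled 24%. Rothland agreement on 10.1.1: 10.3.1.3 not covered. → 24%.
Line B: coniferous → 10.4; fibreboard → 10.4.2; rough → 10.4.2.3. Scheduled 34%. quota on 10.4.2 exhausted → over-quota 45%. → 45%.
Line C: beech → 10.2; fibreboard → 10.2.2; planed → 10.2.2.3. Scheduled 16%. Rothland agreement on 10.1.1: 10.2.2.3 not covered. → 16%.
Line D: beech → 10.2; fibreboard → 10.2.2; rough → 10.2.2.2. Scheduled 19%. No special measure applies. → 19%.
Line E: coniferous → 10.4; plywood → 10.4.3; treated → 10.4.3.2. Scheduled 16%. Javaros agreement on 10.4.3: RVC ≥ 35% → 8% available; preferential 8%. → 8%.
Sum: 24% + 45% + 16% + 19% + 8% = 112%.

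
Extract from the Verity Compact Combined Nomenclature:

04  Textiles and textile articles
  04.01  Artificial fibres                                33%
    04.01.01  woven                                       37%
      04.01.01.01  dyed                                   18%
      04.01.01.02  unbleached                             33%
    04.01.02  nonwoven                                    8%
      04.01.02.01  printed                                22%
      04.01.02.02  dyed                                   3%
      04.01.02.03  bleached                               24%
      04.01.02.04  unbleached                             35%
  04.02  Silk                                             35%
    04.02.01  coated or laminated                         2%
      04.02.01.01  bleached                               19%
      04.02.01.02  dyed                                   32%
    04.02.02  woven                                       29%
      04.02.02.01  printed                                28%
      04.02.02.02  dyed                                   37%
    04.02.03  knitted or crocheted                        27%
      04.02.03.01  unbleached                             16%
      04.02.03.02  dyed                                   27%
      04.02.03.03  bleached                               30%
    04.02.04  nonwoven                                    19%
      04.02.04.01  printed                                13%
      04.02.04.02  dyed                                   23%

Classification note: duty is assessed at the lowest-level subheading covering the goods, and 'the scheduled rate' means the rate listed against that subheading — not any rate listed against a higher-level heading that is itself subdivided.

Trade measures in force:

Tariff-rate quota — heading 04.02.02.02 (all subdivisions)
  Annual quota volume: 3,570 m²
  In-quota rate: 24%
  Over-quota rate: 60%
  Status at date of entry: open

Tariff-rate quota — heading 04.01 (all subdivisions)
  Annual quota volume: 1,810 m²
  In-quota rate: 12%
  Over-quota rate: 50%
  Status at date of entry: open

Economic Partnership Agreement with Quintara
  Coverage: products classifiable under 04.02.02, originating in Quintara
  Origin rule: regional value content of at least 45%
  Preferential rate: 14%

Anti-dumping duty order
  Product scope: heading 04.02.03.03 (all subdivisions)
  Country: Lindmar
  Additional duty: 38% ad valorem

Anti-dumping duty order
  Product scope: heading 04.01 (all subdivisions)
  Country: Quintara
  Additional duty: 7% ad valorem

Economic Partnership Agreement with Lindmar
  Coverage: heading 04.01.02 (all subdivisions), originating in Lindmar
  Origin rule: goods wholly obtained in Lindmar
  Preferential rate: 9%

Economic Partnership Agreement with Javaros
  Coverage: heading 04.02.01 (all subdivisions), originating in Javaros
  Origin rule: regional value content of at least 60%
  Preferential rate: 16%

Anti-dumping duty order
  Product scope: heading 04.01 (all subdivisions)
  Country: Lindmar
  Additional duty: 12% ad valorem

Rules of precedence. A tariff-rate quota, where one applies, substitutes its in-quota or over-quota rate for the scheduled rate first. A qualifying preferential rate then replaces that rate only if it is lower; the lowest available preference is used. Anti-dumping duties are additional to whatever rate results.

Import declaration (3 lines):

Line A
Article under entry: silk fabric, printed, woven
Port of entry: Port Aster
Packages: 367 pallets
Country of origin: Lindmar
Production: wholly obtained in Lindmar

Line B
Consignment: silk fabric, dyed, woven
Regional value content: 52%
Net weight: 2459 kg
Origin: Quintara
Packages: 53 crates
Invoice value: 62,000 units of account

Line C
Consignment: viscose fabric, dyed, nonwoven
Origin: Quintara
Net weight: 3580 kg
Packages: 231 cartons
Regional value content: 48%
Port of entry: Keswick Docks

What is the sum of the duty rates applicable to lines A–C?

Line A: silk → 04.02; woven → 04.02.02; printed → 04.02.02.01. Scheduled 28%. Lindmar agreement on 04.01.02: 04.02.02.01 not covered. → 28%.
Line B: silk → 04.02; woven → 04.02.02; dyed → 04.02.02.02. Scheduled 37%. quota on 04.02.02.02 open → in-quota 24%; Quintara agreement on 04.02.02: RVC ≥ 45% → 14% available; preferential 14%. → 14%.
Line C: viscose → 04.01; nonwoven → 04.01.02; dyed → 04.01.02.02. Scheduled 3%. quota on 04.01 open → in-quota 12%; Quintara agreement on 04.02.02: 04.01.02.02 not covered; anti-dumping (Quintara, 04.01): +7%; total 12% + 7% = 19%. → 19%.
Sum: 28% + 14% + 19% = 61%.

61%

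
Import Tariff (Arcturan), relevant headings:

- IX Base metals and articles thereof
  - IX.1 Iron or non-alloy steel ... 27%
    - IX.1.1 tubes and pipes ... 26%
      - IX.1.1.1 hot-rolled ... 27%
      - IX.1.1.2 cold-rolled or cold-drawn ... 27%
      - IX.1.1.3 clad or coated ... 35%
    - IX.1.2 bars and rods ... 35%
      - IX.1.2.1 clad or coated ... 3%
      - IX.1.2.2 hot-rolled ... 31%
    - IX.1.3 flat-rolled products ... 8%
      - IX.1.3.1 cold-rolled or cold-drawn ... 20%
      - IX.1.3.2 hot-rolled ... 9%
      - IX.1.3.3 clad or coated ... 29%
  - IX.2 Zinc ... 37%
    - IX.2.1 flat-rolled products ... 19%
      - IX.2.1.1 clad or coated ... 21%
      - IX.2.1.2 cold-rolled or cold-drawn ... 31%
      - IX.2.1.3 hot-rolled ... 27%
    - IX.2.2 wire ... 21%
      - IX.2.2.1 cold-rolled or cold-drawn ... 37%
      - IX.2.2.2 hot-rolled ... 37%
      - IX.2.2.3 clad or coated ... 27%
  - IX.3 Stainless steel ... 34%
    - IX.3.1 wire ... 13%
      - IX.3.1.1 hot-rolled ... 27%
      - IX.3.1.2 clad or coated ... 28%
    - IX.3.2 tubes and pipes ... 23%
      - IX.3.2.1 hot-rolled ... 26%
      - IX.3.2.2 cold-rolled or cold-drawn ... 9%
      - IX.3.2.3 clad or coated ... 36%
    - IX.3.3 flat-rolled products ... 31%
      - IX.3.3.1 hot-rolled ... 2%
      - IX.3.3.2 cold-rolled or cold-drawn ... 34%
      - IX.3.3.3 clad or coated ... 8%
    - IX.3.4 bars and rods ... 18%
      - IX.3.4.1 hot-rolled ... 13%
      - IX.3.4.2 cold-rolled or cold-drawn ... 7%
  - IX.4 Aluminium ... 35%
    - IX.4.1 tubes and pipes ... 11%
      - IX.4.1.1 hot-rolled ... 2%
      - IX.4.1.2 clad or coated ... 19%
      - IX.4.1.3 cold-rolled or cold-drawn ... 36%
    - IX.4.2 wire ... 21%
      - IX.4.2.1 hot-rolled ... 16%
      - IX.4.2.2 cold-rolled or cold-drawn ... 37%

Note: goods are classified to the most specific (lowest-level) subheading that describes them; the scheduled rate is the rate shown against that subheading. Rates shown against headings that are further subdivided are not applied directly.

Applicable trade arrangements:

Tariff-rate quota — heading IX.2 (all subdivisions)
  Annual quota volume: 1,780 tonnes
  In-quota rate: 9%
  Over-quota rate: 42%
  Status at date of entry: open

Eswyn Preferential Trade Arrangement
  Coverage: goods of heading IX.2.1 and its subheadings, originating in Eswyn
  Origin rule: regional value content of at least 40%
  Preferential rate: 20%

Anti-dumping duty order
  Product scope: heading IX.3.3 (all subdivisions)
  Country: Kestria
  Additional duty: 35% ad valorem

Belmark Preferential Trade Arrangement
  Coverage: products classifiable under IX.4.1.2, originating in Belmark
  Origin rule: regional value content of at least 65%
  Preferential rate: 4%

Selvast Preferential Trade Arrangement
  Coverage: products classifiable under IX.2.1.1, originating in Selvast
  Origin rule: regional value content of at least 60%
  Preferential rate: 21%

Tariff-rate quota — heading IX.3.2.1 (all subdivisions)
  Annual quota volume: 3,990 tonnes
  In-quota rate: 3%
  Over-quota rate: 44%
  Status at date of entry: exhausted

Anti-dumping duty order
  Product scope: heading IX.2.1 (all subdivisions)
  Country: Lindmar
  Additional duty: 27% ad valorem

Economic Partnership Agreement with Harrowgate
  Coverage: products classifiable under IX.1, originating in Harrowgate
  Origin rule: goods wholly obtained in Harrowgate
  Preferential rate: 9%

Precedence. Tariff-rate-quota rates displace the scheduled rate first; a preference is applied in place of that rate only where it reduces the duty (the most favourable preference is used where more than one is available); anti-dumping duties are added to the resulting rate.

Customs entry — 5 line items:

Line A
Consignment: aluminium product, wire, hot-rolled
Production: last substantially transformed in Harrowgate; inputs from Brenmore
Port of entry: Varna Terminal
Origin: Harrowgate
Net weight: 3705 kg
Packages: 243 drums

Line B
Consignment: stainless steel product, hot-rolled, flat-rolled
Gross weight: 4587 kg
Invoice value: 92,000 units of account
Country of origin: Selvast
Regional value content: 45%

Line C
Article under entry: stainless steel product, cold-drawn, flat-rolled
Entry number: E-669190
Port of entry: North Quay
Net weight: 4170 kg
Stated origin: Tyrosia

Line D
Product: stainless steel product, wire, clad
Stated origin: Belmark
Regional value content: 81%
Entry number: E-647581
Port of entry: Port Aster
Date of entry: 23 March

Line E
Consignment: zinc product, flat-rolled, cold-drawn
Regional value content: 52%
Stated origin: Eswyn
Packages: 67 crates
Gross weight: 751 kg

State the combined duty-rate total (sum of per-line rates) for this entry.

Line A: aluminium → IX.4; wire → IX.4.2; hot-rolled → IX.4.2.1. Scheduled 16%. Harrowgate agreement on IX.1: IX.4.2.1 not covered. → 16%.
Line B: stainless steel → IX.3; flat-rolled → IX.3.3; hot-rolled → IX.3.3.1. Scheduled 2%. Selvast agreement on IX.2.1.1: IX.3.3.1 not covered. → 2%.
Line C: stainless steel → IX.3; flat-rolled → IX.3.3; cold-drawn → IX.3.3.2. Scheduled 34%. No special measure applies. → 34%.
Line D: stainless steel → IX.3; wire → IX.3.1; clad → IX.3.1.2. Scheduled 28%. Belmark agreement on IX.4.1.2: IX.3.1.2 not covered. → 28%.
Line E: zinc → IX.2; flat-rolled → IX.2.1; cold-drawn → IX.2.1.2. Scheduled 31%. quota on IX.2 open → in-quota 9%; Eswyn agreement on IX.2.1: RVC ≥ 40% → 20% available; preference 20% not lower than 9% → no reduction. → 9%.
Sum: 16% + 2% + 34% + 28% + 9% = 89%.

89%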